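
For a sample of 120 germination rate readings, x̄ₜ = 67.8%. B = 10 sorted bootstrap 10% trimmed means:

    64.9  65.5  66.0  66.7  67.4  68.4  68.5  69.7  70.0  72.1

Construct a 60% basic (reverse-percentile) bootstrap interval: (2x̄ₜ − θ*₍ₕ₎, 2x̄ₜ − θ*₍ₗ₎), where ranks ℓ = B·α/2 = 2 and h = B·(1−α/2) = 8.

(65.9, 70.1)

Percentile endpoints at ranks 2 and 8: θ*₍2₎ = 65.5, θ*₍8₎ = 69.7.
Basic interval reflects these around x̄ₜ:
  lower = 2 × 67.8 − 69.7 = 65.9
  upper = 2 × 67.8 − 65.5 = 70.1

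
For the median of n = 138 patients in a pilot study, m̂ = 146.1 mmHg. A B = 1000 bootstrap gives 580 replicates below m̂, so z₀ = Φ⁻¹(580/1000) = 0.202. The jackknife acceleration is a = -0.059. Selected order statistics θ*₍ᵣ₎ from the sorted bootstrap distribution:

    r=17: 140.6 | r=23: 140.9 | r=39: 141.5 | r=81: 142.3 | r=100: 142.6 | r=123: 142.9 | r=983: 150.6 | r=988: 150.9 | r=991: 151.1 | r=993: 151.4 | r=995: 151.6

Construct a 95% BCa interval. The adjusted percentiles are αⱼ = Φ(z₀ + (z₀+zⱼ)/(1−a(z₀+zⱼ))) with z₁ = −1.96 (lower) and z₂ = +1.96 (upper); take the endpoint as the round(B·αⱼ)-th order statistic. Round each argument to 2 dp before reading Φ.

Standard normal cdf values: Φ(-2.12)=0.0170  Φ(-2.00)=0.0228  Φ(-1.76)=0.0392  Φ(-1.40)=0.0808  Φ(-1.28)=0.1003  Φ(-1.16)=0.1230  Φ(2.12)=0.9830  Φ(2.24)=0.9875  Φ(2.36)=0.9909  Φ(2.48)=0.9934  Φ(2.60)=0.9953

(141.5, 150.6)

Lower: z₀ + z₁ = 0.202 + (-1.960) = -1.758; 1 − a(z₀+z₁) = 1 − (-0.059)(-1.758) = 0.8963; argument = 0.202 + (-1.758)/0.8963 = -1.7594 → -1.76.
α₁ = Φ(-1.76) = 0.0392; rank = round(1000 × 0.0392) = 39; θ*₍39₎ = 141.5.
Upper: z₀ + z₂ = 2.162; 1 − a(z₀+z₂) = 1.1276; argument = 2.1194 → 2.12; α₂ = 0.9830; rank = 983; θ*₍983₎ = 150.6.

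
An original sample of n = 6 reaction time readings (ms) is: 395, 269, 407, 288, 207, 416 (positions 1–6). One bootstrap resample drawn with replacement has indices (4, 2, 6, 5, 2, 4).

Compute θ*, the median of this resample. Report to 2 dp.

Resample values: 288, 269, 416, 207, 269, 288.
Sorted: 207, 269, 269, 288, 288, 416
Median = average of the two middle values = 278.50

θ* = 278.50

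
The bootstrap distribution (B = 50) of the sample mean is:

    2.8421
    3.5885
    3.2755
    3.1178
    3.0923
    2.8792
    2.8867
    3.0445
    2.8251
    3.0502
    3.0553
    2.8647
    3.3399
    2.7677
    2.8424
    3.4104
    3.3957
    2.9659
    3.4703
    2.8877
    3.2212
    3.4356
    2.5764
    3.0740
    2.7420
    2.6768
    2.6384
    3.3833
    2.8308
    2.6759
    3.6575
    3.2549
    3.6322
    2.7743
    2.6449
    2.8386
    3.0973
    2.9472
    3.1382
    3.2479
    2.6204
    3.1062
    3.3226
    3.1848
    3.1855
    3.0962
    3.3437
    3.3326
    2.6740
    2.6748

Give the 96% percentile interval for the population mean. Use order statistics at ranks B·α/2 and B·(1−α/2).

(2.5764, 3.6322)

Sorted replicates: 2.5764, 2.6204, 2.6384, 2.6449, 2.6740, 2.6748, 2.6759, 2.6768, 2.7420, 2.7677, 2.7743, 2.8251, 2.8308, 2.8386, 2.8421, 2.8424, 2.8647, 2.8792, 2.8867, 2.8877, 2.9472, 2.9659, 3.0445, 3.0502, 3.0553, 3.0740, 3.0923, 3.0962, 3.0973, 3.1062, 3.1178, 3.1382, 3.1848, 3.1855, 3.2212, 3.2479, 3.2549, 3.2755, 3.3226, 3.3326, 3.3399, 3.3437, 3.3833, 3.3957, 3.4104, 3.4356, 3.4703, 3.5885, 3.6322, 3.6575
α = 0.04; lower rank = 50 × 0.020 = 1; upper rank = 50 × 0.980 = 49.
The 1st smallest replicate is 2.5764; the 49th is 3.6322.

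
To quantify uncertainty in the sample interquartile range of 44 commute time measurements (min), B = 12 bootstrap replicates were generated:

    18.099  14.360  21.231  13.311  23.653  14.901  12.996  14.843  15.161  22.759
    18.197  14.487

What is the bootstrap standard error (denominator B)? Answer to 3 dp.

Bootstrap SE is the standard deviation of the 12 replicate interquartile ranges.
Mean of replicates: (18.099 + 14.360 + 21.231 + 13.311 + 23.653 + 14.901 + 12.996 + 14.843 + 15.161 + 22.759 + 18.197 + 14.487) / 12 = 203.9980 / 12 = 16.9998
Sum of squared deviations: (+1.0992)² + (−2.6398)² + (+4.2312)² + (−3.6888)² + (+6.6532)² + (−2.0988)² + (−4.0038)² + (−2.1568)² + (−1.8388)² + (+5.7592)² + (+1.1972)² + (−2.5128)² = 153.3363
Variance = 153.3363 / 12 = 12.7780
SE* = √12.7780

SE* = 3.575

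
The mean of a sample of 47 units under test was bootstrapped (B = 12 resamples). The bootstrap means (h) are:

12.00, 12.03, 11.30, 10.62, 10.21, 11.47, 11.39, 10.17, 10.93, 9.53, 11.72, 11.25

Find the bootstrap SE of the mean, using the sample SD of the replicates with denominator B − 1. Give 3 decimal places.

Bootstrap SE is the standard deviation of the 12 replicate means.
Mean of replicates: (12.00 + 12.03 + 11.30 + 10.62 + 10.21 + 11.47 + 11.39 + 10.17 + 10.93 + 9.53 + 11.72 + 11.25) / 12 = 132.6200 / 12 = 11.0517
Sum of squared deviations: (+0.9483)² + (+0.9783)² + (+0.2483)² + (−0.4317)² + (−0.8417)² + (+0.4183)² + (+0.3383)² + (−0.8817)² + (−0.1217)² + (−1.5217)² + (+0.6683)² + (+0.1983)² = 6.6960
Variance = 6.6960 / 11 = 0.6087
SE* = √0.6087

SE* = 0.780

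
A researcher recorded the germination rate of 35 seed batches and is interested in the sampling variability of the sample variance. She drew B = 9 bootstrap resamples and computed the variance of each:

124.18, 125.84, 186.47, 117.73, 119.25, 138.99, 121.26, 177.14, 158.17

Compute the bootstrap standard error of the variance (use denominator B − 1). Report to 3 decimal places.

Bootstrap SE is the standard deviation of the 9 replicate variances.
Mean of replicates: (124.18 + 125.84 + 186.47 + 117.73 + 119.25 + 138.99 + 121.26 + 177.14 + 158.17) / 9 = 1269.0300 / 9 = 141.0033
Sum of squared deviations: (−16.8233)² + (−15.1633)² + (+45.4667)² + (−23.2733)² + (−21.7533)² + (−2.0133)² + (−19.7433)² + (+36.1367)² + (+17.1667)² = 5589.4304
Variance = 5589.4304 / 8 = 698.6788
SE* = √698.6788

SE* = 26.433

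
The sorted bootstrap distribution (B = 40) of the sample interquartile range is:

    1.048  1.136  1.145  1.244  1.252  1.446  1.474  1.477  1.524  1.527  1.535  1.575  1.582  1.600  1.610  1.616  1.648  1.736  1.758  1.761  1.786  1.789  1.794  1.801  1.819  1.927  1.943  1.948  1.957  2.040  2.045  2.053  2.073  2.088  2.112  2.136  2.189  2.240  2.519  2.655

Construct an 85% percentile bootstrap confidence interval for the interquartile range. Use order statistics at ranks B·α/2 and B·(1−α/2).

(1.145, 2.189)

α = 0.15; lower rank = 40 × 0.075 = 3; upper rank = 40 × 0.925 = 37.
The 3rd smallest replicate is 1.145; the 37th is 2.189.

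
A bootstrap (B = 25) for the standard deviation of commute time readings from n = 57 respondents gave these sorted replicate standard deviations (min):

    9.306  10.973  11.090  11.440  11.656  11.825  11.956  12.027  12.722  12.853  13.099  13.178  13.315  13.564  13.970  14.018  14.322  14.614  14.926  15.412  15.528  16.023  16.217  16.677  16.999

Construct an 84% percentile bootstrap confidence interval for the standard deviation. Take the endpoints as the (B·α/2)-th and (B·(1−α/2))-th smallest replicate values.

(10.973, 16.217)

α = 0.16; lower rank = 25 × 0.080 = 2; upper rank = 25 × 0.920 = 23.
The 2nd smallest replicate is 10.973; the 23rd is 16.217.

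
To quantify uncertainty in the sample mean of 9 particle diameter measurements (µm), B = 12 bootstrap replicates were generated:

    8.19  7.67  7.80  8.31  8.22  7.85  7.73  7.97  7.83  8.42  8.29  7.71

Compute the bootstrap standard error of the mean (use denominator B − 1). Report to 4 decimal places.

Bootstrap SE is the standard deviation of the 12 replicate means.
Mean of replicates: (8.19 + 7.67 + 7.80 + 8.31 + 8.22 + 7.85 + 7.73 + 7.97 + 7.83 + 8.42 + 8.29 + 7.71) / 12 = 95.99000 / 12 = 7.99917
Sum of squared deviations: (+0.19083)² + (−0.32917)² + (−0.19917)² + (+0.31083)² + (+0.22083)² + (−0.14917)² + (−0.26917)² + (−0.02917)² + (−0.16917)² + (+0.42083)² + (+0.29083)² + (−0.28917)² = 0.79929
Variance = 0.79929 / 11 = 0.07266
SE* = √0.07266

SE* = 0.2696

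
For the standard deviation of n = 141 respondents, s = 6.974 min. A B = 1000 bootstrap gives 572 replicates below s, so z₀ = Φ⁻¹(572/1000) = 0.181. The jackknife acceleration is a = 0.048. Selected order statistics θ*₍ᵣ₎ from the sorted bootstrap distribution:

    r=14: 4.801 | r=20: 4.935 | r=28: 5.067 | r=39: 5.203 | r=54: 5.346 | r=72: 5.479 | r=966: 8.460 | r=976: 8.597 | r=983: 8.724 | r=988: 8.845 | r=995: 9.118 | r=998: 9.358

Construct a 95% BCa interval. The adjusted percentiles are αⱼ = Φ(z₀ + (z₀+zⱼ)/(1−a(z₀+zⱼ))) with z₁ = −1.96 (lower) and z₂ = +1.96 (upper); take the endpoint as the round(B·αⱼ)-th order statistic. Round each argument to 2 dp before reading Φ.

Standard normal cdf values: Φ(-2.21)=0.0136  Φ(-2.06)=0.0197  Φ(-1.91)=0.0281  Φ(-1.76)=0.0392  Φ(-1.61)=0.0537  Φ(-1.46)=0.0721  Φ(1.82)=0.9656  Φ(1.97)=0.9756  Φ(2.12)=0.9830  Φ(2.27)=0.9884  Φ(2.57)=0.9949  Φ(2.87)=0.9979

Lower: z₀ + z₁ = 0.181 + (-1.960) = -1.779; 1 − a(z₀+z₁) = 1 − (0.048)(-1.779) = 1.0854; argument = 0.181 + (-1.779)/1.0854 = -1.4580 → -1.46.
α₁ = Φ(-1.46) = 0.0721; rank = round(1000 × 0.0721) = 72; θ*₍72₎ = 5.479.
Upper: z₀ + z₂ = 2.141; 1 − a(z₀+z₂) = 0.8972; argument = 2.5672 → 2.57; α₂ = 0.9949; rank = 995; θ*₍995₎ = 9.118.

(5.479, 9.118)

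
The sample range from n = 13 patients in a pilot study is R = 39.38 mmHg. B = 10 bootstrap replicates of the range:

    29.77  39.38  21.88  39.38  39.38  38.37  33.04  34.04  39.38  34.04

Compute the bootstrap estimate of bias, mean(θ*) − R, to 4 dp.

bias = −4.5140

mean(θ*) = (29.77 + 39.38 + 21.88 + 39.38 + 39.38 + 38.37 + 33.04 + 34.04 + 39.38 + 34.04) / 10 = 34.86600
bias = 34.86600 − 39.38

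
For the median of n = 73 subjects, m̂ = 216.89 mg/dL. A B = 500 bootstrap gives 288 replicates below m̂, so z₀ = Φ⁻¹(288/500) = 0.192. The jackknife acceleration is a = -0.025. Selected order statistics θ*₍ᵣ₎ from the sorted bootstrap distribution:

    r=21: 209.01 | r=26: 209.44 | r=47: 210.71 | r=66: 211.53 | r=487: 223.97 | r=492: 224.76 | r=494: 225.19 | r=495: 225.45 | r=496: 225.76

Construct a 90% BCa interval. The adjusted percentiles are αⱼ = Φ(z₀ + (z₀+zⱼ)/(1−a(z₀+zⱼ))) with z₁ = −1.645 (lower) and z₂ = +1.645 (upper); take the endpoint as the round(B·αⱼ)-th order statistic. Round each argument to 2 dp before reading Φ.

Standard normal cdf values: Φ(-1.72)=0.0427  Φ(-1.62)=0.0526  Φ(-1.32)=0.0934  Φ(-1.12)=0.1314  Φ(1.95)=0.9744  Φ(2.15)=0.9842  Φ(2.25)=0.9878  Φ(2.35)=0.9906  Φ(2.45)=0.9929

(210.71, 223.97)

Lower: z₀ + z₁ = 0.192 + (-1.645) = -1.453; 1 − a(z₀+z₁) = 1 − (-0.025)(-1.453) = 0.9637; argument = 0.192 + (-1.453)/0.9637 = -1.3158 → -1.32.
α₁ = Φ(-1.32) = 0.0934; rank = round(500 × 0.0934) = 47; θ*₍47₎ = 210.71.
Upper: z₀ + z₂ = 1.837; 1 − a(z₀+z₂) = 1.0459; argument = 1.9483 → 1.95; α₂ = 0.9744; rank = 487; θ*₍487₎ = 223.97.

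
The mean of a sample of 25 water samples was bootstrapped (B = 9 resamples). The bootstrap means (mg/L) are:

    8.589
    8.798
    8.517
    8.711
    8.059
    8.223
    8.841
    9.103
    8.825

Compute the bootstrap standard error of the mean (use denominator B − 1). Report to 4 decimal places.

Bootstrap SE is the standard deviation of the 9 replicate means.
Mean of replicates: (8.589 + 8.798 + 8.517 + 8.711 + 8.059 + 8.223 + 8.841 + 9.103 + 8.825) / 9 = 77.66600 / 9 = 8.62956
Sum of squared deviations: (−0.04056)² + (+0.16844)² + (−0.11256)² + (+0.08144)² + (−0.57056)² + (−0.40656)² + (+0.21144)² + (+0.47344)² + (+0.19544)² = 0.84720
Variance = 0.84720 / 8 = 0.10590
SE* = √0.10590

SE* = 0.3254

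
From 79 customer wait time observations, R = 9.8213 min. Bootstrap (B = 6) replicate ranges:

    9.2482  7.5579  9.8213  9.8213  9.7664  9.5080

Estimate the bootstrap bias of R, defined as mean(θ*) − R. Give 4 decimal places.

mean(θ*) = (9.2482 + 7.5579 + 9.8213 + 9.8213 + 9.7664 + 9.5080) / 6 = 9.28718
bias = 9.28718 − 9.8213

bias = −0.5341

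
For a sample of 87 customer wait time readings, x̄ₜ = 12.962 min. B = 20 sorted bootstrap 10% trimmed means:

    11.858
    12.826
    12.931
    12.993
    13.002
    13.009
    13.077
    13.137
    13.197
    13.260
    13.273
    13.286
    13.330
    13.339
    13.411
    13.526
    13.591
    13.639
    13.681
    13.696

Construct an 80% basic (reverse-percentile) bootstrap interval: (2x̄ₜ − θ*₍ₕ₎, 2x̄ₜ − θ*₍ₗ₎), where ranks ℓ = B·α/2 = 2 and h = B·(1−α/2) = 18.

(12.285, 13.098)

Percentile endpoints at ranks 2 and 18: θ*₍2₎ = 12.826, θ*₍18₎ = 13.639.
Basic interval reflects these around x̄ₜ:
  lower = 2 × 12.962 − 13.639 = 12.285
  upper = 2 × 12.962 − 12.826 = 13.098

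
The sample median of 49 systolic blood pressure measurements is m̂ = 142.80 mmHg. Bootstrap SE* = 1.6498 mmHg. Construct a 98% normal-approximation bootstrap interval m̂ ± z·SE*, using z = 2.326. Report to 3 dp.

Margin = 2.326 × 1.6498 = 3.8374
Interval: 142.80 ± 3.8374

(138.963, 146.637)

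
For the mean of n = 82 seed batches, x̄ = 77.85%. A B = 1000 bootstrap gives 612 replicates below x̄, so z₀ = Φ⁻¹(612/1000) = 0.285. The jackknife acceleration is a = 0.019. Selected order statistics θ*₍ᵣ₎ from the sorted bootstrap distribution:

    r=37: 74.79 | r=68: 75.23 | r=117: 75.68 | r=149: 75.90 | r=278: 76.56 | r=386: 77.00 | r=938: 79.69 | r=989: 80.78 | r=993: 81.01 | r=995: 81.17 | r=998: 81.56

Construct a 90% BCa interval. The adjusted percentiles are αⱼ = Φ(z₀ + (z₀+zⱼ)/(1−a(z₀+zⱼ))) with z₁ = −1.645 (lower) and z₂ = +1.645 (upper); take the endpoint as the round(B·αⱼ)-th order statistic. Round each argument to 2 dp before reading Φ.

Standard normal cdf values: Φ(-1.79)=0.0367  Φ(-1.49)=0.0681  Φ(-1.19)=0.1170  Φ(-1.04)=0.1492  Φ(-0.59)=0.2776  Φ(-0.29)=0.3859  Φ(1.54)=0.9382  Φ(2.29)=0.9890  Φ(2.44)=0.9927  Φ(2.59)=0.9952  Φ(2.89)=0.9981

Lower: z₀ + z₁ = 0.285 + (-1.645) = -1.360; 1 − a(z₀+z₁) = 1 − (0.019)(-1.360) = 1.0258; argument = 0.285 + (-1.360)/1.0258 = -1.0407 → -1.04.
α₁ = Φ(-1.04) = 0.1492; rank = round(1000 × 0.1492) = 149; θ*₍149₎ = 75.90.
Upper: z₀ + z₂ = 1.930; 1 − a(z₀+z₂) = 0.9633; argument = 2.2885 → 2.29; α₂ = 0.9890; rank = 989; θ*₍989₎ = 80.78.

(75.90, 80.78)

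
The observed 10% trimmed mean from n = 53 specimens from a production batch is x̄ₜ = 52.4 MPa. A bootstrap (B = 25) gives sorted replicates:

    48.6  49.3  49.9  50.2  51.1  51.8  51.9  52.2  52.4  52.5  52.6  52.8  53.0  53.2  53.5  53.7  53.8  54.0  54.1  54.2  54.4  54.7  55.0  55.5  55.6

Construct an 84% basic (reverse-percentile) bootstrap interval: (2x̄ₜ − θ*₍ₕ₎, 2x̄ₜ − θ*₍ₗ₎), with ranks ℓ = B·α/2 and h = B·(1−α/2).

Percentile endpoints at ranks 2 and 23: θ*₍2₎ = 49.3, θ*₍23₎ = 55.0.
Basic interval reflects these around x̄ₜ:
  lower = 2 × 52.4 − 55.0 = 49.8
  upper = 2 × 52.4 − 49.3 = 55.5

(49.8, 55.5)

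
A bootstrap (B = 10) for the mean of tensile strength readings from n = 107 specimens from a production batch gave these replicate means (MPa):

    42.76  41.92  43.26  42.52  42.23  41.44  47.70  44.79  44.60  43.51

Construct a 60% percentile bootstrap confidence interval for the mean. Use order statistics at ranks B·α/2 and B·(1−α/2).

Sorted replicates: 41.44, 41.92, 42.23, 42.52, 42.76, 43.26, 43.51, 44.60, 44.79, 47.70
α = 0.40; lower rank = 10 × 0.200 = 2; upper rank = 10 × 0.800 = 8.
The 2nd smallest replicate is 41.92; the 8th is 44.60.

(41.92, 44.60)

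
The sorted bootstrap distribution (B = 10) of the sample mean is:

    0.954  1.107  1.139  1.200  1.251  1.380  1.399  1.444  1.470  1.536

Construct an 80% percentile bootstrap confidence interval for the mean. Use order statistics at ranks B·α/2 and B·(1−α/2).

(0.954, 1.470)

α = 0.20; lower rank = 10 × 0.100 = 1; upper rank = 10 × 0.900 = 9.
The 1st smallest replicate is 0.954; the 9th is 1.470.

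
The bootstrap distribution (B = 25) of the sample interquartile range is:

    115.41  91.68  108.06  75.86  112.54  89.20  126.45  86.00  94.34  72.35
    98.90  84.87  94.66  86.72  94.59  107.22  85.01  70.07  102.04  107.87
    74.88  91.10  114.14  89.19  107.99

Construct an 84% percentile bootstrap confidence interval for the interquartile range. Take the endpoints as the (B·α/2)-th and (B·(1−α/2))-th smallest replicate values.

Sorted replicates: 70.07, 72.35, 74.88, 75.86, 84.87, 85.01, 86.00, 86.72, 89.19, 89.20, 91.10, 91.68, 94.34, 94.59, 94.66, 98.90, 102.04, 107.22, 107.87, 107.99, 108.06, 112.54, 114.14, 115.41, 126.45
α = 0.16; lower rank = 25 × 0.080 = 2; upper rank = 25 × 0.920 = 23.
The 2nd smallest replicate is 72.35; the 23rd is 114.14.

(72.35, 114.14)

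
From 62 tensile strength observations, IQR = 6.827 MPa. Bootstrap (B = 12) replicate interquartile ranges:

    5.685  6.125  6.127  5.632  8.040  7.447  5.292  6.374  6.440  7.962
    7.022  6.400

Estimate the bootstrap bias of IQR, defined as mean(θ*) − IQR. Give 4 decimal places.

mean(θ*) = (5.685 + 6.125 + 6.127 + 5.632 + 8.040 + 7.447 + 5.292 + 6.374 + 6.440 + 7.962 + 7.022 + 6.400) / 12 = 6.54550
bias = 6.54550 − 6.827

bias = −0.2815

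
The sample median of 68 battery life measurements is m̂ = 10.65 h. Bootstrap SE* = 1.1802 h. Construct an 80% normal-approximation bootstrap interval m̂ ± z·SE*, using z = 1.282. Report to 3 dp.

(9.137, 12.163)

Margin = 1.282 × 1.1802 = 1.5130
Interval: 10.65 ± 1.5130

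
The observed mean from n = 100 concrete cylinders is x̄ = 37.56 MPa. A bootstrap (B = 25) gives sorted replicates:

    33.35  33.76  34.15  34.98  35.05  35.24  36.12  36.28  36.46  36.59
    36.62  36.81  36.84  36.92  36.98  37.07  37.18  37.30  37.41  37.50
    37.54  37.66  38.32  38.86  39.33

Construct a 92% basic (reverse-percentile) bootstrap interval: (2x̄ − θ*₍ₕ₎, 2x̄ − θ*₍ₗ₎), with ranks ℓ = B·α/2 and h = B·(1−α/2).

(36.26, 41.77)

Percentile endpoints at ranks 1 and 24: θ*₍1₎ = 33.35, θ*₍24₎ = 38.86.
Basic interval reflects these around x̄:
  lower = 2 × 37.56 − 38.86 = 36.26
  upper = 2 × 37.56 − 33.35 = 41.77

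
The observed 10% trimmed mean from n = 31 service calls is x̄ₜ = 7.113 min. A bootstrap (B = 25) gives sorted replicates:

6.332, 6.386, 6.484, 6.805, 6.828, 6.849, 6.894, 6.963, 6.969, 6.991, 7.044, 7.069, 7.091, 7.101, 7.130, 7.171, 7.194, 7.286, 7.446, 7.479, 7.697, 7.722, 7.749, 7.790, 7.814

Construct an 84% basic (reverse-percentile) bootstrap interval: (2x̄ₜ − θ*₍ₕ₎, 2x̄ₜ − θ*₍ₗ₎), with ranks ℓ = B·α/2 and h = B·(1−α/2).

(6.477, 7.840)

Percentile endpoints at ranks 2 and 23: θ*₍2₎ = 6.386, θ*₍23₎ = 7.749.
Basic interval reflects these around x̄ₜ:
  lower = 2 × 7.113 − 7.749 = 6.477
  upper = 2 × 7.113 − 6.386 = 7.840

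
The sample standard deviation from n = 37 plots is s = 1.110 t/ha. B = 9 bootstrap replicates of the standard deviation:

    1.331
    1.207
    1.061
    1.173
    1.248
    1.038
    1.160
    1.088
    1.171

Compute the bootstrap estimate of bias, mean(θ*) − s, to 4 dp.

bias = +0.0541

mean(θ*) = (1.331 + 1.207 + 1.061 + 1.173 + 1.248 + 1.038 + 1.160 + 1.088 + 1.171) / 9 = 1.16411
bias = 1.16411 − 1.110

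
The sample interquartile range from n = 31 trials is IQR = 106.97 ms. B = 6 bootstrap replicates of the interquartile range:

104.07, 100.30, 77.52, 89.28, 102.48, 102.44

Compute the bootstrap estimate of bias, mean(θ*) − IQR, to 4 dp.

bias = −10.9550

mean(θ*) = (104.07 + 100.30 + 77.52 + 89.28 + 102.48 + 102.44) / 6 = 96.01500
bias = 96.01500 − 106.97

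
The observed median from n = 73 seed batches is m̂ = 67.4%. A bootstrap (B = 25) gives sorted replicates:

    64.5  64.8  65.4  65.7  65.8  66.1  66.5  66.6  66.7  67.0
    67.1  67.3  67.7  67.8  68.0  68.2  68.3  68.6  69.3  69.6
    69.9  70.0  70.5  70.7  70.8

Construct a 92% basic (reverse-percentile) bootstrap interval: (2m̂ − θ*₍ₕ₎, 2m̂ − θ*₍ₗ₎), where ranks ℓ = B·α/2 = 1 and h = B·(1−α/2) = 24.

Percentile endpoints at ranks 1 and 24: θ*₍1₎ = 64.5, θ*₍24₎ = 70.7.
Basic interval reflects these around m̂:
  lower = 2 × 67.4 − 70.7 = 64.1
  upper = 2 × 67.4 − 64.5 = 70.3

(64.1, 70.3)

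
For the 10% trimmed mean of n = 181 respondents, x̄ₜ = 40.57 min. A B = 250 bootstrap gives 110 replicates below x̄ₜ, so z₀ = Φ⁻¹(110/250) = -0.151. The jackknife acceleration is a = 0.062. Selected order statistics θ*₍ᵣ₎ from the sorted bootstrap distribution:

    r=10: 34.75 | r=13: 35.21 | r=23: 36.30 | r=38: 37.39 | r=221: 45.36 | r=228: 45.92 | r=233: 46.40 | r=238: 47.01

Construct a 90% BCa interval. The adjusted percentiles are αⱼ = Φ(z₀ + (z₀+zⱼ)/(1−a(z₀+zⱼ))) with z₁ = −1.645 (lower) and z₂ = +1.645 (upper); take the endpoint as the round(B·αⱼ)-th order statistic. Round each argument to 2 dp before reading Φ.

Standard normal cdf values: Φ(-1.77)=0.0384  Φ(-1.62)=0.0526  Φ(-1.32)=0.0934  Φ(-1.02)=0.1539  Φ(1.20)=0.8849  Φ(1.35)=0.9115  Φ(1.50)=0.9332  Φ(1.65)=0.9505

(34.75, 46.40)

Lower: z₀ + z₁ = -0.151 + (-1.645) = -1.796; 1 − a(z₀+z₁) = 1 − (0.062)(-1.796) = 1.1114; argument = -0.151 + (-1.796)/1.1114 = -1.7670 → -1.77.
α₁ = Φ(-1.77) = 0.0384; rank = round(250 × 0.0384) = 10; θ*₍10₎ = 34.75.
Upper: z₀ + z₂ = 1.494; 1 − a(z₀+z₂) = 0.9074; argument = 1.4955 → 1.50; α₂ = 0.9332; rank = 233; θ*₍233₎ = 46.40.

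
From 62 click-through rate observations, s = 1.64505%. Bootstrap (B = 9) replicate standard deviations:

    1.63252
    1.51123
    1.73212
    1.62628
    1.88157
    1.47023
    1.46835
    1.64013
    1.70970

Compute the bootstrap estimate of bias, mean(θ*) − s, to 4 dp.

bias = −0.0148

mean(θ*) = (1.63252 + 1.51123 + 1.73212 + 1.62628 + 1.88157 + 1.47023 + 1.46835 + 1.64013 + 1.70970) / 9 = 1.63024
bias = 1.63024 − 1.64505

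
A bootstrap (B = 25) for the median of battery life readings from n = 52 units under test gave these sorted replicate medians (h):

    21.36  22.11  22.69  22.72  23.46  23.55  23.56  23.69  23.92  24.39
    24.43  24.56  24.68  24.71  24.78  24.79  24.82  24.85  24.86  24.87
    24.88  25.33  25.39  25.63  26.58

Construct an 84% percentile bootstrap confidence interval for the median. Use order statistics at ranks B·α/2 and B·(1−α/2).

α = 0.16; lower rank = 25 × 0.080 = 2; upper rank = 25 × 0.920 = 23.
The 2nd smallest replicate is 22.11; the 23rd is 25.39.

(22.11, 25.39)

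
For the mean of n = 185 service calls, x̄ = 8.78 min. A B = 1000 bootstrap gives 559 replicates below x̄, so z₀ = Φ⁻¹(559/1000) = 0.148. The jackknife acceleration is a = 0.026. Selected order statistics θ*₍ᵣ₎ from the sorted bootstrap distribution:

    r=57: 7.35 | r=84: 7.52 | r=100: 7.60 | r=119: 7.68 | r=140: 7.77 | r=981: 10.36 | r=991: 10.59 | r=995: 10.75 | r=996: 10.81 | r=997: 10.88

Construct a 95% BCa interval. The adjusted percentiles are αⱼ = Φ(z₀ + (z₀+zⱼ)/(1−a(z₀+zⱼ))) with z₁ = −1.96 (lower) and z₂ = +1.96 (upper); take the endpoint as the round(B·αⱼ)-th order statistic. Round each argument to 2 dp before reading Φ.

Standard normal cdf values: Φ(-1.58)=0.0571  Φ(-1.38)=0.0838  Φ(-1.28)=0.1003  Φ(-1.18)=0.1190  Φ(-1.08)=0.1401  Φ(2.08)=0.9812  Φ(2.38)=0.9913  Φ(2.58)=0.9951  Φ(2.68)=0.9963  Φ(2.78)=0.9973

(7.35, 10.59)

Lower: z₀ + z₁ = 0.148 + (-1.960) = -1.812; 1 − a(z₀+z₁) = 1 − (0.026)(-1.812) = 1.0471; argument = 0.148 + (-1.812)/1.0471 = -1.5825 → -1.58.
α₁ = Φ(-1.58) = 0.0571; rank = round(1000 × 0.0571) = 57; θ*₍57₎ = 7.35.
Upper: z₀ + z₂ = 2.108; 1 − a(z₀+z₂) = 0.9452; argument = 2.3782 → 2.38; α₂ = 0.9913; rank = 991; θ*₍991₎ = 10.59.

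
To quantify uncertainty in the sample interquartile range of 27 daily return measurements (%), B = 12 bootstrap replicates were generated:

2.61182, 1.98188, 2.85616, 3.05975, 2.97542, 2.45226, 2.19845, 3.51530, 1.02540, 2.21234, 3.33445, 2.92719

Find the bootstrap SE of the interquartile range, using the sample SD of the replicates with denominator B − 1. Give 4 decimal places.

SE* = 0.6807

Bootstrap SE is the standard deviation of the 12 replicate interquartile ranges.
Mean of replicates: (2.61182 + 1.98188 + 2.85616 + 3.05975 + 2.97542 + 2.45226 + 2.19845 + 3.51530 + 1.02540 + 2.21234 + 3.33445 + 2.92719) / 12 = 31.150420 / 12 = 2.595868
Sum of squared deviations: (+0.015952)² + (−0.613988)² + (+0.260292)² + (+0.463882)² + (+0.379552)² + (−0.143608)² + (−0.397418)² + (+0.919432)² + (−1.570468)² + (−0.383528)² + (+0.738582)² + (+0.331322)² = 5.096895
Variance = 5.096895 / 11 = 0.463354
SE* = √0.463354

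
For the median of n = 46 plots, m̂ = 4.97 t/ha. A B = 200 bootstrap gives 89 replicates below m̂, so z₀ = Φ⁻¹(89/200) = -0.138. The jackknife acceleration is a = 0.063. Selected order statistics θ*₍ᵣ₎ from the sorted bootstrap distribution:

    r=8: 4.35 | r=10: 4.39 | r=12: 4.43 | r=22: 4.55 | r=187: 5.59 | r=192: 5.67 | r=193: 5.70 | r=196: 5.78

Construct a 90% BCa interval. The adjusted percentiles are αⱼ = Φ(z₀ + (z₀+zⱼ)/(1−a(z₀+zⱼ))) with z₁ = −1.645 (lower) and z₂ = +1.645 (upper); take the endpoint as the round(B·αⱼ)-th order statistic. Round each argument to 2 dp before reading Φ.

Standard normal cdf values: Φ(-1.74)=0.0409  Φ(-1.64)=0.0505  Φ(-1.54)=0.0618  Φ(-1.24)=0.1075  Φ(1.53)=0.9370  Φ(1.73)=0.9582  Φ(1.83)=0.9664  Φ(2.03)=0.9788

(4.35, 5.59)

Lower: z₀ + z₁ = -0.138 + (-1.645) = -1.783; 1 − a(z₀+z₁) = 1 − (0.063)(-1.783) = 1.1123; argument = -0.138 + (-1.783)/1.1123 = -1.7409 → -1.74.
α₁ = Φ(-1.74) = 0.0409; rank = round(200 × 0.0409) = 8; θ*₍8₎ = 4.35.
Upper: z₀ + z₂ = 1.507; 1 − a(z₀+z₂) = 0.9051; argument = 1.5271 → 1.53; α₂ = 0.9370; rank = 187; θ*₍187₎ = 5.59.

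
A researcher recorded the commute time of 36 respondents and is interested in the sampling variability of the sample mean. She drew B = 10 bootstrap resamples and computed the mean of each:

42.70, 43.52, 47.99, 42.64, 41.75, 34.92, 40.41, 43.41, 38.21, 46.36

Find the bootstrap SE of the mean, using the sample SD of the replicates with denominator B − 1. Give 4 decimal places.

SE* = 3.7536

Bootstrap SE is the standard deviation of the 10 replicate means.
Mean of replicates: (42.70 + 43.52 + 47.99 + 42.64 + 41.75 + 34.92 + 40.41 + 43.41 + 38.21 + 46.36) / 10 = 421.91000 / 10 = 42.19100
Sum of squared deviations: (+0.50900)² + (+1.32900)² + (+5.79900)² + (+0.44900)² + (−0.44100)² + (−7.27100)² + (−1.78100)² + (+1.21900)² + (−3.98100)² + (+4.16900)² = 126.80409
Variance = 126.80409 / 9 = 14.08934
SE* = √14.08934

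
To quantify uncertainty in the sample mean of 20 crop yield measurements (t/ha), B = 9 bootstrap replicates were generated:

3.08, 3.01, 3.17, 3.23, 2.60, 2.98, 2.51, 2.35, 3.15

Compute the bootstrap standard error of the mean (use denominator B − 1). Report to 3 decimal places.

SE* = 0.324

Bootstrap SE is the standard deviation of the 9 replicate means.
Mean of replicates: (3.08 + 3.01 + 3.17 + 3.23 + 2.60 + 2.98 + 2.51 + 2.35 + 3.15) / 9 = 26.0800 / 9 = 2.8978
Sum of squared deviations: (+0.1822)² + (+0.1122)² + (+0.2722)² + (+0.3322)² + (−0.2978)² + (+0.0822)² + (−0.3878)² + (−0.5478)² + (+0.2522)² = 0.8398
Variance = 0.8398 / 8 = 0.1050
SE* = √0.1050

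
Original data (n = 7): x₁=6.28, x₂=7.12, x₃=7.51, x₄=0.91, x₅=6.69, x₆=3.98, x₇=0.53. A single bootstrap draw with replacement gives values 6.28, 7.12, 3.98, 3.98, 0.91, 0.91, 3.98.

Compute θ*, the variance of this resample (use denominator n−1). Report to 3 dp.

θ* = 5.655

Mean = 3.8800; sum of squared deviations = 33.9294
s² = 33.9294 / 6 = 5.6549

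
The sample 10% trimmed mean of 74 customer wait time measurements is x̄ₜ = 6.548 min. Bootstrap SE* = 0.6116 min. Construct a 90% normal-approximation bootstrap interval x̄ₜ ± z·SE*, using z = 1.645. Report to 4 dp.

(5.5419, 7.5541)

Margin = 1.645 × 0.6116 = 1.00608
Interval: 6.548 ± 1.00608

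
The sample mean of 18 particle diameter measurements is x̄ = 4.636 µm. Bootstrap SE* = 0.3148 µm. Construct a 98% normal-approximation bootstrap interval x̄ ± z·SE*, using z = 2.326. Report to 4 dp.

Margin = 2.326 × 0.3148 = 0.73222
Interval: 4.636 ± 0.73222

(3.9038, 5.3682)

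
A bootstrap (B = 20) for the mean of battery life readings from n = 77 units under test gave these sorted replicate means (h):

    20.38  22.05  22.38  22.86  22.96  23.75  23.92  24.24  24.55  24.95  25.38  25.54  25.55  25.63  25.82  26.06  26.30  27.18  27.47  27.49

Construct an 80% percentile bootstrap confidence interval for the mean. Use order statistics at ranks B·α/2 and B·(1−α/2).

α = 0.20; lower rank = 20 × 0.100 = 2; upper rank = 20 × 0.900 = 18.
The 2nd smallest replicate is 22.05; the 18th is 27.18.

(22.05, 27.18)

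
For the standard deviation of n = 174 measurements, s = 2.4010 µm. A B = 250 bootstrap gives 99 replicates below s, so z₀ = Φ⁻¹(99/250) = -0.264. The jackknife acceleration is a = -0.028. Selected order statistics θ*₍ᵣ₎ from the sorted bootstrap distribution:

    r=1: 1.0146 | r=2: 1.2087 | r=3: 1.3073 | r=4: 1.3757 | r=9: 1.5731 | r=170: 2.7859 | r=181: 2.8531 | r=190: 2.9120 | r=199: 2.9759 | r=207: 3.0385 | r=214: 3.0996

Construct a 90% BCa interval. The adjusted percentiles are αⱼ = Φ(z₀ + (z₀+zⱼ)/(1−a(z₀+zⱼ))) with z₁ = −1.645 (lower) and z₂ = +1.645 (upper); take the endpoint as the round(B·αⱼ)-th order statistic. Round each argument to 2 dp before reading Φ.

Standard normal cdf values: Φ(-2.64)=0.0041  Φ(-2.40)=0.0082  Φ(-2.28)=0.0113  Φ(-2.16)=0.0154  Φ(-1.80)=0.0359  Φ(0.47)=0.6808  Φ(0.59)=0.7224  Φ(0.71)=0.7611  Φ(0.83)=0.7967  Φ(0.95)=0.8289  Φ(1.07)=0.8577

Lower: z₀ + z₁ = -0.264 + (-1.645) = -1.909; 1 − a(z₀+z₁) = 1 − (-0.028)(-1.909) = 0.9465; argument = -0.264 + (-1.909)/0.9465 = -2.2808 → -2.28.
α₁ = Φ(-2.28) = 0.0113; rank = round(250 × 0.0113) = 3; θ*₍3₎ = 1.3073.
Upper: z₀ + z₂ = 1.381; 1 − a(z₀+z₂) = 1.0387; argument = 1.0656 → 1.07; α₂ = 0.8577; rank = 214; θ*₍214₎ = 3.0996.

(1.3073, 3.0996)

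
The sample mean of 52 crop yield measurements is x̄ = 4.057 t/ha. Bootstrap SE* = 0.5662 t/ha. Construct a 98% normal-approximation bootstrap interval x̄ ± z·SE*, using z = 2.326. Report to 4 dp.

(2.7400, 5.3740)

Margin = 2.326 × 0.5662 = 1.31698
Interval: 4.057 ± 1.31698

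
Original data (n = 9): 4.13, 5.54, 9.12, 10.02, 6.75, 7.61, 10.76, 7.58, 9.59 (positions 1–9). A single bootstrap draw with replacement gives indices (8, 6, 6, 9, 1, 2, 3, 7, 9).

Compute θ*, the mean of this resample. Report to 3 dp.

θ* = 7.948

Resample values: 7.58, 7.61, 7.61, 9.59, 4.13, 5.54, 9.12, 10.76, 9.59.
Mean = (7.58 + 7.61 + 7.61 + 9.59 + 4.13 + 5.54 + 9.12 + 10.76 + 9.59) / 9 = 71.530 / 9 = 7.948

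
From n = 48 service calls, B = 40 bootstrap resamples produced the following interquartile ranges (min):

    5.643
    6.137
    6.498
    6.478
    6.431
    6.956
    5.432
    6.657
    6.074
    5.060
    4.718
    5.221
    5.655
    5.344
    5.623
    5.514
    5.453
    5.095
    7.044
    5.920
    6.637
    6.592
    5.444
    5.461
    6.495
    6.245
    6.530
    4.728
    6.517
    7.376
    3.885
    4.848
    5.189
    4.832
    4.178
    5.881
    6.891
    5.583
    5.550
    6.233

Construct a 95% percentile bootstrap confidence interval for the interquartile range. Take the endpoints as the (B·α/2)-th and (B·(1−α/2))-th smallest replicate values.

(3.885, 7.044)

Sorted replicates: 3.885, 4.178, 4.718, 4.728, 4.832, 4.848, 5.060, 5.095, 5.189, 5.221, 5.344, 5.432, 5.444, 5.453, 5.461, 5.514, 5.550, 5.583, 5.623, 5.643, 5.655, 5.881, 5.920, 6.074, 6.137, 6.233, 6.245, 6.431, 6.478, 6.495, 6.498, 6.517, 6.530, 6.592, 6.637, 6.657, 6.891, 6.956, 7.044, 7.376
α = 0.05; lower rank = 40 × 0.025 = 1; upper rank = 40 × 0.975 = 39.
The 1st smallest replicate is 3.885; the 39th is 7.044.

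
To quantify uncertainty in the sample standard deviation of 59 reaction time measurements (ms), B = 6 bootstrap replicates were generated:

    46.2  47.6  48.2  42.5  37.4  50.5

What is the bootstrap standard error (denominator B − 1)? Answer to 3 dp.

Bootstrap SE is the standard deviation of the 6 replicate standard deviations.
Mean of replicates: (46.2 + 47.6 + 48.2 + 42.5 + 37.4 + 50.5) / 6 = 272.4000 / 6 = 45.4000
Sum of squared deviations: (+0.8000)² + (+2.2000)² + (+2.8000)² + (−2.9000)² + (−8.0000)² + (+5.1000)² = 111.7400
Variance = 111.7400 / 5 = 22.3480
SE* = √22.3480

SE* = 4.727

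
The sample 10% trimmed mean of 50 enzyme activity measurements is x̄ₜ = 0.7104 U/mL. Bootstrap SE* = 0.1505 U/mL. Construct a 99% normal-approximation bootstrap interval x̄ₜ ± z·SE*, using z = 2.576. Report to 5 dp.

(0.32271, 1.09809)

Margin = 2.576 × 0.1505 = 0.387688
Interval: 0.7104 ± 0.387688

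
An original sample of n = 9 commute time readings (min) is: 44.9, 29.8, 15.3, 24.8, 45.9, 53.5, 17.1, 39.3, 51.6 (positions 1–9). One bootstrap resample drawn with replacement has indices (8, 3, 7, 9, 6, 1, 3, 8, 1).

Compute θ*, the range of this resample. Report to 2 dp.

Resample values: 39.3, 15.3, 17.1, 51.6, 53.5, 44.9, 15.3, 39.3, 44.9.
Range = 53.5 − 15.3 = 38.20

θ* = 38.20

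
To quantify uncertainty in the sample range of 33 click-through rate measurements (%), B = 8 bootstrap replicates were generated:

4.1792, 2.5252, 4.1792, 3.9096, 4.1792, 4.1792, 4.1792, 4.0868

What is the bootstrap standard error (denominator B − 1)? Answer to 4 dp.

Bootstrap SE is the standard deviation of the 8 replicate ranges.
Mean of replicates: (4.1792 + 2.5252 + 4.1792 + 3.9096 + 4.1792 + 4.1792 + 4.1792 + 4.0868) / 8 = 31.41760 / 8 = 3.92720
Sum of squared deviations: (+0.25200)² + (−1.40200)² + (+0.25200)² + (−0.01760)² + (+0.25200)² + (+0.25200)² + (+0.25200)² + (+0.15960)² = 2.30891
Variance = 2.30891 / 7 = 0.32984
SE* = √0.32984

SE* = 0.5743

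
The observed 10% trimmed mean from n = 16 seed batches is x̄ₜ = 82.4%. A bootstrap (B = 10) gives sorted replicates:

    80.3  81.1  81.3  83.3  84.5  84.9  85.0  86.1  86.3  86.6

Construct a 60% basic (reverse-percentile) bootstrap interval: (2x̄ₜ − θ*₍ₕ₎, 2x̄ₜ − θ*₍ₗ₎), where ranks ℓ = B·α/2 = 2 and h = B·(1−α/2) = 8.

(78.7, 83.7)

Percentile endpoints at ranks 2 and 8: θ*₍2₎ = 81.1, θ*₍8₎ = 86.1.
Basic interval reflects these around x̄ₜ:
  lower = 2 × 82.4 − 86.1 = 78.7
  upper = 2 × 82.4 − 81.1 = 83.7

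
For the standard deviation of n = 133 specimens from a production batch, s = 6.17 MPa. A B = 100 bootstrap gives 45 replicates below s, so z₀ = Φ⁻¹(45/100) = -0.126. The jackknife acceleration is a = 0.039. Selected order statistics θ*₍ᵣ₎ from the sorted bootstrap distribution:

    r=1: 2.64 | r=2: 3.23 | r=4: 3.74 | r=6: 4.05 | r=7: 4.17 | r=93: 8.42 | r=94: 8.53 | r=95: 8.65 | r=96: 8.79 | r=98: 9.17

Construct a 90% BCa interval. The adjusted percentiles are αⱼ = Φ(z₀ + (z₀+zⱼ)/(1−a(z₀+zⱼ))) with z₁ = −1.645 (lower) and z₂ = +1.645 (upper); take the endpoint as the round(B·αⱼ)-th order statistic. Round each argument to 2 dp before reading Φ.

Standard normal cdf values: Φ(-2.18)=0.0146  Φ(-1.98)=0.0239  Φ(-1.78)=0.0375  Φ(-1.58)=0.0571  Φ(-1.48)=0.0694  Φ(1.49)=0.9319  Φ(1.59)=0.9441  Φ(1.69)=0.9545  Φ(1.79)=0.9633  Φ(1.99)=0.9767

(3.74, 8.42)

Lower: z₀ + z₁ = -0.126 + (-1.645) = -1.771; 1 − a(z₀+z₁) = 1 − (0.039)(-1.771) = 1.0691; argument = -0.126 + (-1.771)/1.0691 = -1.7826 → -1.78.
α₁ = Φ(-1.78) = 0.0375; rank = round(100 × 0.0375) = 4; θ*₍4₎ = 3.74.
Upper: z₀ + z₂ = 1.519; 1 − a(z₀+z₂) = 0.9408; argument = 1.4887 → 1.49; α₂ = 0.9319; rank = 93; θ*₍93₎ = 8.42.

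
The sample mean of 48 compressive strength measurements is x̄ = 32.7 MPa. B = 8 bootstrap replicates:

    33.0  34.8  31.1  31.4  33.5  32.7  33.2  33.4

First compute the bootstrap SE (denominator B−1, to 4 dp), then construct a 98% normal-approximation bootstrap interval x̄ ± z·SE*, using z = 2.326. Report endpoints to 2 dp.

(29.94, 35.46)

Mean of replicates = 32.8875; sum of squared deviations = 9.8487; SE* = √(9.8487/7) = 1.1862
Margin = 2.326 × 1.1862 = 2.759
Interval: 32.7 ± 2.759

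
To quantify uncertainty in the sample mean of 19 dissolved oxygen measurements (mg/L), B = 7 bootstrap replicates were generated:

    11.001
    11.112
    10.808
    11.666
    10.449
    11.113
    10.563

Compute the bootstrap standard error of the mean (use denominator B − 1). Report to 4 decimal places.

SE* = 0.4059

Bootstrap SE is the standard deviation of the 7 replicate means.
Mean of replicates: (11.001 + 11.112 + 10.808 + 11.666 + 10.449 + 11.113 + 10.563) / 7 = 76.71200 / 7 = 10.95886
Sum of squared deviations: (+0.04214)² + (+0.15314)² + (−0.15086)² + (+0.70714)² + (−0.50986)² + (+0.15414)² + (−0.39586)² = 0.98845
Variance = 0.98845 / 6 = 0.16474
SE* = √0.16474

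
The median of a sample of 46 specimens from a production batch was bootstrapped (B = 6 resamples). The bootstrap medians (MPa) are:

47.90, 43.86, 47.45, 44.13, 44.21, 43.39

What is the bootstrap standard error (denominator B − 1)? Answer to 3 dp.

SE* = 1.977

Bootstrap SE is the standard deviation of the 6 replicate medians.
Mean of replicates: (47.90 + 43.86 + 47.45 + 44.13 + 44.21 + 43.39) / 6 = 270.9400 / 6 = 45.1567
Sum of squared deviations: (+2.7433)² + (−1.2967)² + (+2.2933)² + (−1.0267)² + (−0.9467)² + (−1.7667)² = 19.5379
Variance = 19.5379 / 5 = 3.9076
SE* = √3.9076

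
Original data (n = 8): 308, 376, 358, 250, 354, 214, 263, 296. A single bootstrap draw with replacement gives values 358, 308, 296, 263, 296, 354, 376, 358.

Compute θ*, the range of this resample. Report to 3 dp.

Range = 376 − 263 = 113.000

θ* = 113.000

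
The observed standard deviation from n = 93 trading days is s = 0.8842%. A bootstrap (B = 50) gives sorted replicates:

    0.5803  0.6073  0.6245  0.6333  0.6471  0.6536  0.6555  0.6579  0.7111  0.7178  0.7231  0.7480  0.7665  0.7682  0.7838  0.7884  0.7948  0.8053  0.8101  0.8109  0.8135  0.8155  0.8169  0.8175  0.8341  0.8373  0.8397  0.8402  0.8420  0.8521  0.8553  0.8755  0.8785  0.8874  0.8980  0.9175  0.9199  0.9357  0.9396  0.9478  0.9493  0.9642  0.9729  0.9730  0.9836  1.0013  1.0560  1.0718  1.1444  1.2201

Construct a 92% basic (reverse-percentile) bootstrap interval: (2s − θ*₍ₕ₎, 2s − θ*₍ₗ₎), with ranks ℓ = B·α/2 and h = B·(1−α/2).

(0.6966, 1.1611)

Percentile endpoints at ranks 2 and 48: θ*₍2₎ = 0.6073, θ*₍48₎ = 1.0718.
Basic interval reflects these around s:
  lower = 2 × 0.8842 − 1.0718 = 0.6966
  upper = 2 × 0.8842 − 0.6073 = 1.1611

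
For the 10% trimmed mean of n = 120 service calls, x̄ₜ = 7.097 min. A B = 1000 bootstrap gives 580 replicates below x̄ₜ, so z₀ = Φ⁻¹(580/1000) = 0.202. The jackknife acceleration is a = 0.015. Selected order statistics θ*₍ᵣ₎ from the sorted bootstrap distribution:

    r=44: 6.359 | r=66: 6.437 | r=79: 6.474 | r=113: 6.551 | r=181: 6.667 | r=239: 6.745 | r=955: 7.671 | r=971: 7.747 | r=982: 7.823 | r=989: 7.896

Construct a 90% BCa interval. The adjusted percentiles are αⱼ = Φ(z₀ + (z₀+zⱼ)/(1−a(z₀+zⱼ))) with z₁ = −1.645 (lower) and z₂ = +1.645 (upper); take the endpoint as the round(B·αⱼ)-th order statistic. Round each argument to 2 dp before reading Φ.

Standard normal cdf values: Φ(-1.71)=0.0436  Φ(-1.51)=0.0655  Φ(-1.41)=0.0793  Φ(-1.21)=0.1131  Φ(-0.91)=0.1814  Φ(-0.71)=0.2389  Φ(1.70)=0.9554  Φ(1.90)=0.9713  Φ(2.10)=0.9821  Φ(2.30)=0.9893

(6.551, 7.823)

Lower: z₀ + z₁ = 0.202 + (-1.645) = -1.443; 1 − a(z₀+z₁) = 1 − (0.015)(-1.443) = 1.0216; argument = 0.202 + (-1.443)/1.0216 = -1.2104 → -1.21.
α₁ = Φ(-1.21) = 0.1131; rank = round(1000 × 0.1131) = 113; θ*₍113₎ = 6.551.
Upper: z₀ + z₂ = 1.847; 1 − a(z₀+z₂) = 0.9723; argument = 2.1016 → 2.10; α₂ = 0.9821; rank = 982; θ*₍982₎ = 7.823.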